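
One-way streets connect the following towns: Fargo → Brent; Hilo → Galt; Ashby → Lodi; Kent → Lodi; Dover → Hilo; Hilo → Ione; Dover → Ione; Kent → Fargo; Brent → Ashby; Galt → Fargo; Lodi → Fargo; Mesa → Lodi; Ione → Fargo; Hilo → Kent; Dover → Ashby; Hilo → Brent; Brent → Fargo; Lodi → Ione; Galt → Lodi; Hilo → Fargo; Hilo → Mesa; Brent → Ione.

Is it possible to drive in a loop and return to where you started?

Yes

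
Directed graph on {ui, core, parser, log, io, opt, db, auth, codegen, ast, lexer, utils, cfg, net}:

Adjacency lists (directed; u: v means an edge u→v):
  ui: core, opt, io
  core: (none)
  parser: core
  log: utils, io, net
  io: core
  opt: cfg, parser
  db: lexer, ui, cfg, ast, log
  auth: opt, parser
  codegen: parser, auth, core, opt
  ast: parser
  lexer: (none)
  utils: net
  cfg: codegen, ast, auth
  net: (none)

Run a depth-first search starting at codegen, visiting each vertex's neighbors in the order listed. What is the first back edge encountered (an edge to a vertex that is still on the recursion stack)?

DFS from codegen (visiting each vertex's neighbors in the order listed); mark gray on enter, black on exit:
codegen gray
  parser gray
    core gray
    core black
  parser black
  auth gray
    opt gray
      cfg gray
        cfg→codegen: codegen is gray → back edge
First back edge: cfg → codegen.

cfg->codegen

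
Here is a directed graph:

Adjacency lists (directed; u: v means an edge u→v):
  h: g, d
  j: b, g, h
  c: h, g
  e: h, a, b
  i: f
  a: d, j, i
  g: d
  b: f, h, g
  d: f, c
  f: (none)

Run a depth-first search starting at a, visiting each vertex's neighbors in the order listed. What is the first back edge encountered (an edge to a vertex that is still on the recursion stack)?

g->d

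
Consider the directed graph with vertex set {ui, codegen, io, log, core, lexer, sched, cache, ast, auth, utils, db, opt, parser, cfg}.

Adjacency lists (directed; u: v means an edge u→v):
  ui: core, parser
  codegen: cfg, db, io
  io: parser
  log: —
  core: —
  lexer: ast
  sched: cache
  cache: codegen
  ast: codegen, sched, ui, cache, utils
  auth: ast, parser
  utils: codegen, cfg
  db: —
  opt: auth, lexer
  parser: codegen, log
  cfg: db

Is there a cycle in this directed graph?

Yes

DFS with white/gray/black marking, starting from io:
io gray
  parser gray
    codegen gray
      cfg gray
        db gray
        db black
      cfg black
      codegen→db: db black — skip
      codegen→io: io is gray → back edge
Back edge found, so a cycle exists: io → parser → codegen → io.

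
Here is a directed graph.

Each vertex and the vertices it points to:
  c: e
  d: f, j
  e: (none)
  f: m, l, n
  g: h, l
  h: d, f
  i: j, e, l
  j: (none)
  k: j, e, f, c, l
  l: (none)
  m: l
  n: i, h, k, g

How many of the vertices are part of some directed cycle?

6

A vertex is on a directed cycle iff it belongs to a strongly connected component of size ≥ 2 (or has a self-loop).
The vertices on cycles are {d, f, g, h, k, n} — 6 in total.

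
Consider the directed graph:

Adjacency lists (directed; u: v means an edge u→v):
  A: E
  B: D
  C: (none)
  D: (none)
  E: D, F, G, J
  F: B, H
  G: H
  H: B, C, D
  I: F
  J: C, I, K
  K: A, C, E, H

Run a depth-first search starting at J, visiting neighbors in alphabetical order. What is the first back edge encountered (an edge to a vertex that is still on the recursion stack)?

E->J

DFS from J (visiting neighbors in alphabetical order); mark gray on enter, black on exit:
J gray
  C gray
  C black
  I gray
    F gray
      B gray
        D gray
        D black
      B black
      H gray
        H→B: B black — skip
        H→C: C black — skip
        H→D: D black — skip
      H black
    F black
  I black
  K gray
    A gray
      E gray
        E→D: D black — skip
        E→F: F black — skip
        G gray
          G→H: H black — skip
        G black
        E→J: J is gray → back edge
First back edge: E → J.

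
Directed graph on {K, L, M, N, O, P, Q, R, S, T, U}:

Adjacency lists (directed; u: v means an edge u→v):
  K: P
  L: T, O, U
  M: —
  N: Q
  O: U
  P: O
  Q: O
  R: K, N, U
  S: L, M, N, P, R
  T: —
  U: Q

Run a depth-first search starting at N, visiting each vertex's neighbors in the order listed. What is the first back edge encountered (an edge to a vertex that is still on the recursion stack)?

U→Q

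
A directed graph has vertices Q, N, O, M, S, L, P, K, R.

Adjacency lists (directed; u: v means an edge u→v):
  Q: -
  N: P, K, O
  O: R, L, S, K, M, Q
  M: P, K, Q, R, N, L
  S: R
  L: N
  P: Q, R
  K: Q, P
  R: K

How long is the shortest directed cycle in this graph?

3

For each vertex v, BFS finds the shortest path from v back to v.
The shortest such closed walk is N → O → L → N, length 3.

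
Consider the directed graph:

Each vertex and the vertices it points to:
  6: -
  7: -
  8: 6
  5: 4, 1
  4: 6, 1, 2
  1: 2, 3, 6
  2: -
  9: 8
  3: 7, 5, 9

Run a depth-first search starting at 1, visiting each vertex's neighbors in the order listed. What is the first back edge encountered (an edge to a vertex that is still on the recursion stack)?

4→1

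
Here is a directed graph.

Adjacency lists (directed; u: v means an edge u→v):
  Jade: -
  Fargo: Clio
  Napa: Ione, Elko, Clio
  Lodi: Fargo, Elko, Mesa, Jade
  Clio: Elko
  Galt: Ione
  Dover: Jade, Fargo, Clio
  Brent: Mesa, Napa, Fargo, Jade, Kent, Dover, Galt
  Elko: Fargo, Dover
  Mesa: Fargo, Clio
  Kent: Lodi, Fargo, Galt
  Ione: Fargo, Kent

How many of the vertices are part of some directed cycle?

7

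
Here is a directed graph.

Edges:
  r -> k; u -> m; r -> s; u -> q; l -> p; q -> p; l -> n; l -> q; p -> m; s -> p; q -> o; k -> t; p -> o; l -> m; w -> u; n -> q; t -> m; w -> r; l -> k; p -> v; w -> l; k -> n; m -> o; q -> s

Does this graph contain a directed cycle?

DFS with white/gray/black marking, starting from r:
r gray
  s gray
    p gray
      v gray
      v black
      o gray
      o black
      m gray
        m→o: o black — skip
      m black
    p black
  s black
  k gray
    t gray
      t→m: m black — skip
    t black
    n gray
      q gray
        q→p: p black — skip
        q→s: s black — skip
        q→o: o black — skip
      q black
    n black
  k black
r black
w gray
  l gray
    l→p: p black — skip
    l→q: q black — skip
    l→n: n black — skip
    l→k: k black — skip
    l→m: m black — skip
  l black
  w→r: r black — skip
  u gray
    u→m: m black — skip
    u→q: q black — skip
  u black
w black
Every edge goes to a white or black vertex — no back edge, so the graph is acyclic.

No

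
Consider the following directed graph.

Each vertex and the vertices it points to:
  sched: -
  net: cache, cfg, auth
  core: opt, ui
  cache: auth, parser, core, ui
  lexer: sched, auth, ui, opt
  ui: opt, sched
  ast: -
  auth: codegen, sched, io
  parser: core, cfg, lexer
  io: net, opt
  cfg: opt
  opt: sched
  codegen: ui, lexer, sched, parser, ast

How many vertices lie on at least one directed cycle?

7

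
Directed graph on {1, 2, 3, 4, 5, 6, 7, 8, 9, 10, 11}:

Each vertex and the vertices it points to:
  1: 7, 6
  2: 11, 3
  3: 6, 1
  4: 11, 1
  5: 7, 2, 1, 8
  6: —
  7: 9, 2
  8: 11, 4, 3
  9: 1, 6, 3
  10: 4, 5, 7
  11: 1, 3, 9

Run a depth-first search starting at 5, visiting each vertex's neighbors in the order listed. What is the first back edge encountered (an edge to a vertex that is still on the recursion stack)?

DFS from 5 (visiting each vertex's neighbors in the order listed); mark gray on enter, black on exit:
5 gray
  7 gray
    9 gray
      1 gray
        1→7: 7 is gray → back edge
First back edge: 1 → 7.

1->7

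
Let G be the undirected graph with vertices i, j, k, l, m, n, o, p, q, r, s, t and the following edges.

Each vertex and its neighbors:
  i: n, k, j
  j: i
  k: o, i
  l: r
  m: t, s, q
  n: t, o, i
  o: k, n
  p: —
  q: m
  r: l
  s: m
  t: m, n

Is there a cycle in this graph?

Yes

DFS, tracking each vertex's parent; an edge to a visited non-parent vertex closes a cycle.
Start from r:
visit r (parent –)
  visit l (parent r)
    l–r: parent, skip
visit i (parent –)
  visit n (parent i)
    visit t (parent n)
      visit m (parent t)
        m–t: parent, skip
        visit s (parent m)
          s–m: parent, skip
        visit q (parent m)
          q–m: parent, skip
      t–n: parent, skip
    visit o (parent n)
      visit k (parent o)
        k–o: parent, skip
        k–i: i visited and ≠ parent → cycle
Cycle: i – n – o – k – i.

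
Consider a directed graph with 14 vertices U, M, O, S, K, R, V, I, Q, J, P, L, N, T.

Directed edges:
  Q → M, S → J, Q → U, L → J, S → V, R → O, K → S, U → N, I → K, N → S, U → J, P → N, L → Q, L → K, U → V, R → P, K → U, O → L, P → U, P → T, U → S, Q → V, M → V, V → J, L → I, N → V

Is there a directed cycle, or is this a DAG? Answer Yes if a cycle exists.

No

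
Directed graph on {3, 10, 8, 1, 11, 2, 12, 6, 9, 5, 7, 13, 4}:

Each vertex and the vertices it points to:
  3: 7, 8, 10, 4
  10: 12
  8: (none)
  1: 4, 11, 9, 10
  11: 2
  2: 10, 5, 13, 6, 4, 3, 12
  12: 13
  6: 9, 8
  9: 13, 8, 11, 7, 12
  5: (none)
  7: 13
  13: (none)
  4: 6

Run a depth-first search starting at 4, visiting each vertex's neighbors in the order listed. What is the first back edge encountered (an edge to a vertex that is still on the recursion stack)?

2→6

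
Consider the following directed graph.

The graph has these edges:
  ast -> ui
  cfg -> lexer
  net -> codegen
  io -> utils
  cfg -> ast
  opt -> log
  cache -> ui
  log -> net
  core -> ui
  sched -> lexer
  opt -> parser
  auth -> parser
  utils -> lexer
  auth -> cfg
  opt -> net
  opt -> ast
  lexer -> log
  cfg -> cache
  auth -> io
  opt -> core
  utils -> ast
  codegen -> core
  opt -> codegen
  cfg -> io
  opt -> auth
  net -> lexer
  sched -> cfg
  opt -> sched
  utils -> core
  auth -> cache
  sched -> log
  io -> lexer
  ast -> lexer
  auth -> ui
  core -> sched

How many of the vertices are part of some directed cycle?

A vertex is on a directed cycle iff it belongs to a strongly connected component of size ≥ 2 (or has a self-loop).
The vertices on cycles are {io, ast, cfg, log, net, core, lexer, sched, utils, codegen} — 10 in total.

10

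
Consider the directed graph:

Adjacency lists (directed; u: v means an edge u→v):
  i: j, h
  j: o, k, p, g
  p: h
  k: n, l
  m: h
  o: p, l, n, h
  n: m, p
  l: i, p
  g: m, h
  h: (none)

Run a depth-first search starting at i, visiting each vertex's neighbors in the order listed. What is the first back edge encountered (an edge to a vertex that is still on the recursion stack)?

l->i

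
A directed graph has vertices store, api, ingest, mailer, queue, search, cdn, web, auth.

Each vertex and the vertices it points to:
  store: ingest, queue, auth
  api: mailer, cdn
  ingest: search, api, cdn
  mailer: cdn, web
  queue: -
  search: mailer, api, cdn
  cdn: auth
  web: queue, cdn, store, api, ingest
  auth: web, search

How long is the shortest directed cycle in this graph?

3

For each vertex v, BFS finds the shortest path from v back to v.
The shortest such closed walk is auth → web → cdn → auth, length 3.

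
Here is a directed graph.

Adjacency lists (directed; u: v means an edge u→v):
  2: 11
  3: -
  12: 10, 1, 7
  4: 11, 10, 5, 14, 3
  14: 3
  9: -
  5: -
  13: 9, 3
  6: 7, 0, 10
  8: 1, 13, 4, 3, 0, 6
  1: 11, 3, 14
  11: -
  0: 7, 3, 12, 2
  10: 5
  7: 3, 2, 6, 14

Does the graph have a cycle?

Yes

DFS with white/gray/black marking, starting from 5:
5 gray
5 black
2 gray
  11 gray
  11 black
2 black
3 gray
3 black
12 gray
  10 gray
    10→5: 5 black — skip
  10 black
  1 gray
    1→11: 11 black — skip
    1→3: 3 black — skip
    14 gray
      14→3: 3 black — skip
    14 black
  1 black
  7 gray
    7→3: 3 black — skip
    7→2: 2 black — skip
    6 gray
      6→7: 7 is gray → back edge
Back edge found, so a cycle exists: 7 → 6 → 7.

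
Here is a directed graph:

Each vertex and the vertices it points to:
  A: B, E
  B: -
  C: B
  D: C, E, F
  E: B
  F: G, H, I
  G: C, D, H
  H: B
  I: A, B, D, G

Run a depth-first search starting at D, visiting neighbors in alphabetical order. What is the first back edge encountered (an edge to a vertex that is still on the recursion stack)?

DFS from D (visiting neighbors in alphabetical order); mark gray on enter, black on exit:
D gray
  C gray
    B gray
    B black
  C black
  E gray
    E→B: B black — skip
  E black
  F gray
    G gray
      G→C: C black — skip
      G→D: D is gray → back edge
First back edge: G → D.

G→D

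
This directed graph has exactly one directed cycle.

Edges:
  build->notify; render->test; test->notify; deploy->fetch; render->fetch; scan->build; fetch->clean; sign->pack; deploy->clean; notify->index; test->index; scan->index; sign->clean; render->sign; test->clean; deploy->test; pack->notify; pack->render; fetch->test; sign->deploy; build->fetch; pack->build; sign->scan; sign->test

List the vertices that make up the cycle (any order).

pack, sign, render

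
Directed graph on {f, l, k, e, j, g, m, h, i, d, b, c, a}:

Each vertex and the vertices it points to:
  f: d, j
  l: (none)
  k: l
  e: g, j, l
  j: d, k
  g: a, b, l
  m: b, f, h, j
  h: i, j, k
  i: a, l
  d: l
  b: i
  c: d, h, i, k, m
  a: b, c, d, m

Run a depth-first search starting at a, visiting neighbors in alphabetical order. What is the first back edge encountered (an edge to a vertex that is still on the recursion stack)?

DFS from a (visiting neighbors in alphabetical order); mark gray on enter, black on exit:
a gray
  b gray
    i gray
      i→a: a is gray → back edge
First back edge: i → a.

i→a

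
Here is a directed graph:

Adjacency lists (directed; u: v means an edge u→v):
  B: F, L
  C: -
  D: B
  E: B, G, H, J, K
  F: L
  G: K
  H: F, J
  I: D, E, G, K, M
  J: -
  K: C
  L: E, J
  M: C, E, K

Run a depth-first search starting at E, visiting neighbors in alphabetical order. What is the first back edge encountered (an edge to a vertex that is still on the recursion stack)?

L->E

DFS from E (visiting neighbors in alphabetical order); mark gray on enter, black on exit:
E gray
  B gray
    F gray
      L gray
        L→E: E is gray → back edge
First back edge: L → E.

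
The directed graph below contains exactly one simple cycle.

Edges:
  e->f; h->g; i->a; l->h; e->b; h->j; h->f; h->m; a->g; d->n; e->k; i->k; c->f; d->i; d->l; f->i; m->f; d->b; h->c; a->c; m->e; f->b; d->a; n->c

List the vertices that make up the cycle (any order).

DFS with gray/black marking from i:
i gray
  a gray
    g gray
    g black
    c gray
      f gray
        b gray
        b black
        f→i: i is gray → back edge
Back edge closes the cycle i → a → c → f → i; its vertices are {a, c, f, i}.

a, c, f, i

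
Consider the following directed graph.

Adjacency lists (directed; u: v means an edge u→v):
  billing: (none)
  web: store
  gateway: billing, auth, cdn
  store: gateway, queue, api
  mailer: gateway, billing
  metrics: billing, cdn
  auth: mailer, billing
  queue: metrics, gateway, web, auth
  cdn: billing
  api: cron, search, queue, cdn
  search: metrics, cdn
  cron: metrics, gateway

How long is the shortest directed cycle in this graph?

3

For each vertex v, BFS finds the shortest path from v back to v.
The shortest such closed walk is web → store → queue → web, length 3.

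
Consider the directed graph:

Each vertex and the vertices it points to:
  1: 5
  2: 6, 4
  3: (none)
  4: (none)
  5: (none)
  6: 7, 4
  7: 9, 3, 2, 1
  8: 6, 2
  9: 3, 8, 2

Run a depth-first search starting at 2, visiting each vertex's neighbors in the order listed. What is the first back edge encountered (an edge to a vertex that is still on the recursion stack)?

8->6

DFS from 2 (visiting each vertex's neighbors in the order listed); mark gray on enter, black on exit:
2 gray
  6 gray
    7 gray
      9 gray
        3 gray
        3 black
        8 gray
          8→6: 6 is gray → back edge
First back edge: 8 → 6.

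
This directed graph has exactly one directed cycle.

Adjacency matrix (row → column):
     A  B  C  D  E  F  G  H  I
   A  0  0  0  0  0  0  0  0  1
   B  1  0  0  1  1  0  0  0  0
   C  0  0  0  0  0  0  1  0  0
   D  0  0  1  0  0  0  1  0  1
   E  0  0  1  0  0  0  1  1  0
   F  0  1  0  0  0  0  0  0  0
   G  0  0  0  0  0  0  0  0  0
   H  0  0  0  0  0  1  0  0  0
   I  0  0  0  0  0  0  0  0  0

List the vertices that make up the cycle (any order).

B, E, F, H

DFS with gray/black marking from B:
B gray
  E gray
    H gray
      F gray
        F→B: B is gray → back edge
Back edge closes the cycle B → E → H → F → B; its vertices are {B, E, F, H}.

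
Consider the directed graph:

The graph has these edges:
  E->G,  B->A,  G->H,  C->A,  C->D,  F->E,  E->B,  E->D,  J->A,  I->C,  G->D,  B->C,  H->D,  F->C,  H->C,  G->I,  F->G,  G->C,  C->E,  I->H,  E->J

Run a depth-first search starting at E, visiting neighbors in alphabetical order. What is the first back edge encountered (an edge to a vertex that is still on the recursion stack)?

DFS from E (visiting neighbors in alphabetical order); mark gray on enter, black on exit:
E gray
  B gray
    A gray
    A black
    C gray
      C→A: A black — skip
      D gray
      D black
      C→E: E is gray → back edge
First back edge: C → E.

C→E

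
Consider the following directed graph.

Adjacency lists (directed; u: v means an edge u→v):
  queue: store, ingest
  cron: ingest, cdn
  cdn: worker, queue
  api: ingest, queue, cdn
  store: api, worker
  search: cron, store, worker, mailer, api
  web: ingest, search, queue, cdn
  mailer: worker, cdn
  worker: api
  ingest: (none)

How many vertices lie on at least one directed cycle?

5

A vertex is on a directed cycle iff it belongs to a strongly connected component of size ≥ 2 (or has a self-loop).
The vertices on cycles are {api, cdn, queue, store, worker} — 5 in total.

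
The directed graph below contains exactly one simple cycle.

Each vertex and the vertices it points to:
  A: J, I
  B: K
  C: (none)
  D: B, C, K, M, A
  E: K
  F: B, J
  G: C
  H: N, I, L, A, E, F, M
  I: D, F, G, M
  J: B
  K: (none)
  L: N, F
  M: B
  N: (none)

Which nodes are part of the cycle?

DFS with gray/black marking from I:
I gray
  D gray
    B gray
      K gray
      K black
    B black
    C gray
    C black
    D→K: K black — skip
    M gray
      M→B: B black — skip
    M black
    A gray
      J gray
        J→B: B black — skip
      J black
      A→I: I is gray → back edge
Back edge closes the cycle I → D → A → I; its vertices are {A, D, I}.

A, D, I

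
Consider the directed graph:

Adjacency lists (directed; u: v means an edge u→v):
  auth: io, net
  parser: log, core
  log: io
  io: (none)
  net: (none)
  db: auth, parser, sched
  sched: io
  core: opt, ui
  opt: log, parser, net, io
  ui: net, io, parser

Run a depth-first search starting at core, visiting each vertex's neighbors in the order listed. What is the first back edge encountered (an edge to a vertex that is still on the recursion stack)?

parser->core

DFS from core (visiting each vertex's neighbors in the order listed); mark gray on enter, black on exit:
core gray
  opt gray
    log gray
      io gray
      io black
    log black
    parser gray
      parser→log: log black — skip
      parser→core: core is gray → back edge
First back edge: parser → core.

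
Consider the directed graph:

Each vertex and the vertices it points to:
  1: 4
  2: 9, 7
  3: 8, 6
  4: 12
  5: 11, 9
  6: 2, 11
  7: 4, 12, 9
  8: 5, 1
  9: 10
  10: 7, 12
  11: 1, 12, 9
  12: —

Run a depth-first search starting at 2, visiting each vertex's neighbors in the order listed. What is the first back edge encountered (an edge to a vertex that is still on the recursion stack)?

DFS from 2 (visiting each vertex's neighbors in the order listed); mark gray on enter, black on exit:
2 gray
  9 gray
    10 gray
      7 gray
        4 gray
          12 gray
          12 black
        4 black
        7→12: 12 black — skip
        7→9: 9 is gray → back edge
First back edge: 7 → 9.

7→9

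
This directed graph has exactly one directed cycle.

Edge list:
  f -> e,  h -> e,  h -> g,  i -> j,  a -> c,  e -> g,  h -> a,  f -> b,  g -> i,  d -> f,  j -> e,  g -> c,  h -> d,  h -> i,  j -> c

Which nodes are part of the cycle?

e, g, i, j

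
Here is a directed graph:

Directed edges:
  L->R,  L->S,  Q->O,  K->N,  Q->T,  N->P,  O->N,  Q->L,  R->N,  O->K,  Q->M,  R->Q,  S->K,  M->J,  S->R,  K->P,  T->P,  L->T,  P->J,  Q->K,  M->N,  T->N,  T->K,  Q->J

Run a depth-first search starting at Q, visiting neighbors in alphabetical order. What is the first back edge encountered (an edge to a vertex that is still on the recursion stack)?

DFS from Q (visiting neighbors in alphabetical order); mark gray on enter, black on exit:
Q gray
  J gray
  J black
  K gray
    N gray
      P gray
        P→J: J black — skip
      P black
    N black
    K→P: P black — skip
  K black
  L gray
    R gray
      R→N: N black — skip
      R→Q: Q is gray → back edge
First back edge: R → Q.

R->Q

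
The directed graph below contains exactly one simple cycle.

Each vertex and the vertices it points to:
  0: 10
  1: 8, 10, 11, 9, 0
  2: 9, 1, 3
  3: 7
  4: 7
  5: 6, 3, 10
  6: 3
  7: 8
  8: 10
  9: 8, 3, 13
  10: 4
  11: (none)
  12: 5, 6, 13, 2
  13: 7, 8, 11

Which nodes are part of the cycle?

DFS with gray/black marking from 10:
10 gray
  4 gray
    7 gray
      8 gray
        8→10: 10 is gray → back edge
Back edge closes the cycle 10 → 4 → 7 → 8 → 10; its vertices are {4, 7, 8, 10}.

4, 7, 8, 10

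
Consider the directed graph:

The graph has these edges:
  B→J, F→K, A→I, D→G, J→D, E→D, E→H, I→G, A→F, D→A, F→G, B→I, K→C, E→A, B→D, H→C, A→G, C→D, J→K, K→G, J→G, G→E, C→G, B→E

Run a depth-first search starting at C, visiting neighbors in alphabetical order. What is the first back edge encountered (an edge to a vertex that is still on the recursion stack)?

E→A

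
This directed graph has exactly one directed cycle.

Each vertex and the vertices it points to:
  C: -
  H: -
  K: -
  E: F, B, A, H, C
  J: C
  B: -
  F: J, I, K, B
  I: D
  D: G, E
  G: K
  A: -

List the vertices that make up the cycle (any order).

DFS with gray/black marking from E:
E gray
  F gray
    J gray
      C gray
      C black
    J black
    I gray
      D gray
        G gray
          K gray
          K black
        G black
        D→E: E is gray → back edge
Back edge closes the cycle E → F → I → D → E; its vertices are {D, E, F, I}.

D, E, F, I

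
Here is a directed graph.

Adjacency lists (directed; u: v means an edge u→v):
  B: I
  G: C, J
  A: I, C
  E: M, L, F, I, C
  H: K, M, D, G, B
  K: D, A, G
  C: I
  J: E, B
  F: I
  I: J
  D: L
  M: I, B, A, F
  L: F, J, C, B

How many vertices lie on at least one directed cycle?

9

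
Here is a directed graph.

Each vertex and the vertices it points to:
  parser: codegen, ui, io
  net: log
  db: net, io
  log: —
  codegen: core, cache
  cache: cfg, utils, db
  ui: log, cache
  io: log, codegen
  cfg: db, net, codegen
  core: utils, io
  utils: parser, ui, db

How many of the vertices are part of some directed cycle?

9

A vertex is on a directed cycle iff it belongs to a strongly connected component of size ≥ 2 (or has a self-loop).
The vertices on cycles are {db, io, ui, cfg, core, cache, utils, parser, codegen} — 9 in total.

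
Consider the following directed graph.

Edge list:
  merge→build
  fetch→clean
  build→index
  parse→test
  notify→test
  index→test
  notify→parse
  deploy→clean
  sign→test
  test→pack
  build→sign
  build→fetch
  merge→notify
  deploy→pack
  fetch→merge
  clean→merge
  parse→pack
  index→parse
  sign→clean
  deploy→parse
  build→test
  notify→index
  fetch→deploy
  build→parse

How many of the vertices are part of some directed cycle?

6

A vertex is on a directed cycle iff it belongs to a strongly connected component of size ≥ 2 (or has a self-loop).
The vertices on cycles are {sign, build, clean, fetch, merge, deploy} — 6 in total.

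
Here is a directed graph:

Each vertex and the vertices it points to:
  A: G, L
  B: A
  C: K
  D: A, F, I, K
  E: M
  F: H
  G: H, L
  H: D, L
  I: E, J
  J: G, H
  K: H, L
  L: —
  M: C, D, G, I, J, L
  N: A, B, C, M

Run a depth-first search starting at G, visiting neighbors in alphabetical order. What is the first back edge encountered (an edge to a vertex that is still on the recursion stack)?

DFS from G (visiting neighbors in alphabetical order); mark gray on enter, black on exit:
G gray
  H gray
    D gray
      A gray
        A→G: G is gray → back edge
First back edge: A → G.

A->G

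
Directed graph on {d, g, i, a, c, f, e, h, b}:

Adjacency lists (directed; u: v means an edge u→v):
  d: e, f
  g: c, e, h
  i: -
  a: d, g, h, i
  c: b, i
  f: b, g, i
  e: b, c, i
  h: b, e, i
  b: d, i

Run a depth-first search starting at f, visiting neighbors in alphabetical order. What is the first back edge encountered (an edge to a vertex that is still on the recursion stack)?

e→b

DFS from f (visiting neighbors in alphabetical order); mark gray on enter, black on exit:
f gray
  b gray
    d gray
      e gray
        e→b: b is gray → back edge
First back edge: e → b.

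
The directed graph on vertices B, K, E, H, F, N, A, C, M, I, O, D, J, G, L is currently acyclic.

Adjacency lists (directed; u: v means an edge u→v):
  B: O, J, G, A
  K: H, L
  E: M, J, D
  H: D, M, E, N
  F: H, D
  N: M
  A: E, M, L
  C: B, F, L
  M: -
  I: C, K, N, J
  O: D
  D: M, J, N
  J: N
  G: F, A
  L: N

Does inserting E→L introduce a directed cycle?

No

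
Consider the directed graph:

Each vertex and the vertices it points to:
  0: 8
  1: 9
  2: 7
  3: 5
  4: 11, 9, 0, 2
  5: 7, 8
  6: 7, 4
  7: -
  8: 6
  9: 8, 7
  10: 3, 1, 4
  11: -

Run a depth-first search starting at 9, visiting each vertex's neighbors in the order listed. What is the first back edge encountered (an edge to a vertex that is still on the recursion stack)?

4→9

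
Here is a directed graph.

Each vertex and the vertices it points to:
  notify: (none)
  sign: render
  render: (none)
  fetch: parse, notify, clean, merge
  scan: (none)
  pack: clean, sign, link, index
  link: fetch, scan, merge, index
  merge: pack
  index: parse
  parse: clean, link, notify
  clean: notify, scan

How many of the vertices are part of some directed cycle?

6

A vertex is on a directed cycle iff it belongs to a strongly connected component of size ≥ 2 (or has a self-loop).
The vertices on cycles are {link, pack, fetch, index, merge, parse} — 6 in total.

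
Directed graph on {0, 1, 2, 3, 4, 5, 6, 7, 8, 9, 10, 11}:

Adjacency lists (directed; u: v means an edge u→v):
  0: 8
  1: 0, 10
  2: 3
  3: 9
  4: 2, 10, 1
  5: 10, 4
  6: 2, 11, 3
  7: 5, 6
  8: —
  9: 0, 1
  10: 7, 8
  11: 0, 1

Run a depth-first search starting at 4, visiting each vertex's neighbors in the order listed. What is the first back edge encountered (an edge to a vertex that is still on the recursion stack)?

DFS from 4 (visiting each vertex's neighbors in the order listed); mark gray on enter, black on exit:
4 gray
  2 gray
    3 gray
      9 gray
        0 gray
          8 gray
          8 black
        0 black
        1 gray
          1→0: 0 black — skip
          10 gray
            7 gray
              5 gray
                5→10: 10 is gray → back edge
First back edge: 5 → 10.

5→10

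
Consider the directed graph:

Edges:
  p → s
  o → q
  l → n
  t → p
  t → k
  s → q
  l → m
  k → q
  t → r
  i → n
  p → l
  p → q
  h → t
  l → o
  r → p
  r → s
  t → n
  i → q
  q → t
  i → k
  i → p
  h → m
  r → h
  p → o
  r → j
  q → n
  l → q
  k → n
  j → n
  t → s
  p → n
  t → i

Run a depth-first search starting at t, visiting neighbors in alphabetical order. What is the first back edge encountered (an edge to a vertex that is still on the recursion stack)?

q→t

DFS from t (visiting neighbors in alphabetical order); mark gray on enter, black on exit:
t gray
  i gray
    k gray
      n gray
      n black
      q gray
        q→n: n black — skip
        q→t: t is gray → back edge
First back edge: q → t.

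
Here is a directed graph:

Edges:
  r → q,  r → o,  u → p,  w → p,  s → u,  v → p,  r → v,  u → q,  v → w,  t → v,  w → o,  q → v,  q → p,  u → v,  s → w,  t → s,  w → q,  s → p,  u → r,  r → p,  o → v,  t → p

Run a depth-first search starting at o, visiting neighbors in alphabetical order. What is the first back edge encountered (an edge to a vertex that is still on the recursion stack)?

DFS from o (visiting neighbors in alphabetical order); mark gray on enter, black on exit:
o gray
  v gray
    p gray
    p black
    w gray
      w→o: o is gray → back edge
First back edge: w → o.

w→o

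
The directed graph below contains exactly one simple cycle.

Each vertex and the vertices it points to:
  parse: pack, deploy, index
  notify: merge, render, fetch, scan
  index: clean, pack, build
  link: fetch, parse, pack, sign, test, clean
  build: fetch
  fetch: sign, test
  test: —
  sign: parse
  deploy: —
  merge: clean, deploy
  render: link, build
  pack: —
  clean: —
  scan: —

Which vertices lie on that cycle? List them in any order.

sign, build, fetch, index, parse

DFS with gray/black marking from parse:
parse gray
  pack gray
  pack black
  deploy gray
  deploy black
  index gray
    clean gray
    clean black
    index→pack: pack black — skip
    build gray
      fetch gray
        sign gray
          sign→parse: parse is gray → back edge
Back edge closes the cycle parse → index → build → fetch → sign → parse; its vertices are {sign, build, fetch, index, parse}.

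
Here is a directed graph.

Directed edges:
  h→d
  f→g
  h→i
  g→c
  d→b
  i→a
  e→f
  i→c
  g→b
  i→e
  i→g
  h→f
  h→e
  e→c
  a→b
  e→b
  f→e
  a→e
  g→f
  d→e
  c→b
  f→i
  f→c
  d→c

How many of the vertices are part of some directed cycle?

A vertex is on a directed cycle iff it belongs to a strongly connected component of size ≥ 2 (or has a self-loop).
The vertices on cycles are {a, e, f, g, i} — 5 in total.

5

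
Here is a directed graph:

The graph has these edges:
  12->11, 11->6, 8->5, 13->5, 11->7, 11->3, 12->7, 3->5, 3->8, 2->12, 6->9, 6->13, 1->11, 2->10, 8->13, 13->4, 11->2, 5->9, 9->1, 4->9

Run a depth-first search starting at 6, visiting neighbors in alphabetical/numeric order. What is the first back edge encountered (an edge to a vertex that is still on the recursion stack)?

12->11

DFS from 6 (visiting neighbors in alphabetical/numeric order); mark gray on enter, black on exit:
6 gray
  9 gray
    1 gray
      11 gray
        2 gray
          10 gray
          10 black
          12 gray
            7 gray
            7 black
            12→11: 11 is gray → back edge
First back edge: 12 → 11.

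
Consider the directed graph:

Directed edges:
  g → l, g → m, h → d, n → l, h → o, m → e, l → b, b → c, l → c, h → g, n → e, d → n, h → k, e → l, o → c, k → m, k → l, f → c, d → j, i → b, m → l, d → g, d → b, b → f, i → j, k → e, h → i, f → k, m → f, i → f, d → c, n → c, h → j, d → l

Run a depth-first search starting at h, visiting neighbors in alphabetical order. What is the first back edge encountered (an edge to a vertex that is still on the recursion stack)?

l->b

DFS from h (visiting neighbors in alphabetical order); mark gray on enter, black on exit:
h gray
  d gray
    b gray
      c gray
      c black
      f gray
        f→c: c black — skip
        k gray
          e gray
            l gray
              l→b: b is gray → back edge
First back edge: l → b.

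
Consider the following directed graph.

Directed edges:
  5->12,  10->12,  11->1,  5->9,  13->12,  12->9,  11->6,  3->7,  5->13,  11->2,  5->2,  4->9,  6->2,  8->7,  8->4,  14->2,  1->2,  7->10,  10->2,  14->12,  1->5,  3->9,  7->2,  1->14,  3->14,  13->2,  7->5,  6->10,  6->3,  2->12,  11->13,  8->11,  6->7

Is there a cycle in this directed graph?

No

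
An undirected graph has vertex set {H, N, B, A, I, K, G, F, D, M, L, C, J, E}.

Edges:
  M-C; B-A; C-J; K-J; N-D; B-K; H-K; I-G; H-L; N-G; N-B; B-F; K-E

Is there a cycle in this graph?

DFS, tracking each vertex's parent; an edge to a visited non-parent vertex closes a cycle.
Start from D:
visit D (parent –)
  visit N (parent D)
    N–D: parent, skip
    visit G (parent N)
      G–N: parent, skip
      visit I (parent G)
        I–G: parent, skip
    visit B (parent N)
      visit K (parent B)
        visit E (parent K)
          E–K: parent, skip
        K–B: parent, skip
        visit H (parent K)
          visit L (parent H)
            L–H: parent, skip
          H–K: parent, skip
        visit J (parent K)
          visit C (parent J)
            visit M (parent C)
              M–C: parent, skip
            C–J: parent, skip
          J–K: parent, skip
      visit A (parent B)
        A–B: parent, skip
      B–N: parent, skip
      visit F (parent B)
        F–B: parent, skip
No non-parent visited neighbor found — the graph is a forest.

No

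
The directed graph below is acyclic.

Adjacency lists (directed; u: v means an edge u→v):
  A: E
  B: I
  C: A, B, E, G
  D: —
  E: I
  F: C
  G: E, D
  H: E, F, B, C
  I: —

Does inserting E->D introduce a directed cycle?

Adding E→D creates a cycle iff D can already reach E.
Explore from D: no path reaches E. The graph stays acyclic.

No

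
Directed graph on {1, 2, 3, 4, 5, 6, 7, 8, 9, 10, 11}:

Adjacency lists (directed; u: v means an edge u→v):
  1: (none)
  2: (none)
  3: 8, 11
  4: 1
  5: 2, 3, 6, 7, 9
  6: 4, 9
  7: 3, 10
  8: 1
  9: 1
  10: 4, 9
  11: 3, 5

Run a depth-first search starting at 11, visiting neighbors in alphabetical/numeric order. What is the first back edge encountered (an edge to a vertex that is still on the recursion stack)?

DFS from 11 (visiting neighbors in alphabetical/numeric order); mark gray on enter, black on exit:
11 gray
  3 gray
    8 gray
      1 gray
      1 black
    8 black
    3→11: 11 is gray → back edge
First back edge: 3 → 11.

3->11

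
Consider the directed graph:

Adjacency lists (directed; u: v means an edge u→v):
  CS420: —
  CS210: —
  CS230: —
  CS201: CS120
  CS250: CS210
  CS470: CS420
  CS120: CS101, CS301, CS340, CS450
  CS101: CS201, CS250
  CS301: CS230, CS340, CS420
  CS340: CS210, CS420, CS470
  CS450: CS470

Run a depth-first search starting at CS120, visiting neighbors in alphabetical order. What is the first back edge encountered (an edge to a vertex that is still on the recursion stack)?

DFS from CS120 (visiting neighbors in alphabetical order); mark gray on enter, black on exit:
CS120 gray
  CS101 gray
    CS201 gray
      CS201→CS120: CS120 is gray → back edge
First back edge: CS201 → CS120.

CS201→CS120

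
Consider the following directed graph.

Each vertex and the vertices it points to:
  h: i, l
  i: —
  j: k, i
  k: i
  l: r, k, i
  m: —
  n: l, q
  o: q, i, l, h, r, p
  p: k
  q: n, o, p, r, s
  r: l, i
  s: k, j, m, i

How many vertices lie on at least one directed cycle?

5

A vertex is on a directed cycle iff it belongs to a strongly connected component of size ≥ 2 (or has a self-loop).
The vertices on cycles are {l, n, o, q, r} — 5 in total.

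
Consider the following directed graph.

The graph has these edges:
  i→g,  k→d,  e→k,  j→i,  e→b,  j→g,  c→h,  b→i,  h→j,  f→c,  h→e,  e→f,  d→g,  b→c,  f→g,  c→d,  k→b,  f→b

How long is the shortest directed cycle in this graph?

4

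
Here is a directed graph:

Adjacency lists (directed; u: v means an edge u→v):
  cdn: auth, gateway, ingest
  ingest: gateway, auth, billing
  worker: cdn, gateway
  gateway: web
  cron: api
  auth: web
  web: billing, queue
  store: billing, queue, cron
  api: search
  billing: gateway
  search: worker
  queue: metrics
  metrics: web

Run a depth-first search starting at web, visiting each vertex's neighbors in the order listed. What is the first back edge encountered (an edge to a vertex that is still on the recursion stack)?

gateway->web

DFS from web (visiting each vertex's neighbors in the order listed); mark gray on enter, black on exit:
web gray
  billing gray
    gateway gray
      gateway→web: web is gray → back edge
First back edge: gateway → web.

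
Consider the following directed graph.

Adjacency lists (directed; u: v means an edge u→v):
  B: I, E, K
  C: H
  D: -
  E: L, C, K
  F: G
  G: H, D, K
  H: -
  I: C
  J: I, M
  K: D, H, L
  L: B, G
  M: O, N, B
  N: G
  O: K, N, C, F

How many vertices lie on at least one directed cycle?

5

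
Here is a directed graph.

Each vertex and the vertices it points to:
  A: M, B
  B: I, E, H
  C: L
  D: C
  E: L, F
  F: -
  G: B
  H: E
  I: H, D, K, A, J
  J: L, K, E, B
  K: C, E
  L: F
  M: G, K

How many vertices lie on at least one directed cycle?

6

A vertex is on a directed cycle iff it belongs to a strongly connected component of size ≥ 2 (or has a self-loop).
The vertices on cycles are {A, B, G, I, J, M} — 6 in total.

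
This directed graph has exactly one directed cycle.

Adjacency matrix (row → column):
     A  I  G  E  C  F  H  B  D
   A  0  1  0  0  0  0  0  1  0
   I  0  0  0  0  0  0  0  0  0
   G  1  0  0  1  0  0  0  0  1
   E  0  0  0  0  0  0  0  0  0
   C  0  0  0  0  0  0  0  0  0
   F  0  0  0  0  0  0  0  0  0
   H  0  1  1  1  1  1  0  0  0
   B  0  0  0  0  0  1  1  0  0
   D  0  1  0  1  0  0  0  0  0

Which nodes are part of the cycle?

A, B, G, H

DFS with gray/black marking from B:
B gray
  H gray
    E gray
    E black
    C gray
    C black
    G gray
      G→E: E black — skip
      D gray
        D→E: E black — skip
        I gray
        I black
      D black
      A gray
        A→B: B is gray → back edge
Back edge closes the cycle B → H → G → A → B; its vertices are {A, B, G, H}.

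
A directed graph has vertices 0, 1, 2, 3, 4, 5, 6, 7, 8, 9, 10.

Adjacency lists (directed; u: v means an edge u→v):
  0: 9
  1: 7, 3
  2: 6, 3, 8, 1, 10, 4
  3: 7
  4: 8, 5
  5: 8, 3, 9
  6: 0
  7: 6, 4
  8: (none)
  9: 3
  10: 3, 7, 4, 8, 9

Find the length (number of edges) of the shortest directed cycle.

4

For each vertex v, BFS finds the shortest path from v back to v.
The shortest such closed walk is 4 → 5 → 3 → 7 → 4, length 4.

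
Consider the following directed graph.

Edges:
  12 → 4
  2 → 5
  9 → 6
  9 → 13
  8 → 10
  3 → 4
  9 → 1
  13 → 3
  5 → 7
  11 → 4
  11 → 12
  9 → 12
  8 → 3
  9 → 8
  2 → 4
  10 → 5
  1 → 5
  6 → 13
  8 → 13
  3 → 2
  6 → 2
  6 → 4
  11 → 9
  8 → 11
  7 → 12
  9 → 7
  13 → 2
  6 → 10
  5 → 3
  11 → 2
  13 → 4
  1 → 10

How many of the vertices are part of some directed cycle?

A vertex is on a directed cycle iff it belongs to a strongly connected component of size ≥ 2 (or has a self-loop).
The vertices on cycles are {2, 3, 5, 8, 9, 11} — 6 in total.

6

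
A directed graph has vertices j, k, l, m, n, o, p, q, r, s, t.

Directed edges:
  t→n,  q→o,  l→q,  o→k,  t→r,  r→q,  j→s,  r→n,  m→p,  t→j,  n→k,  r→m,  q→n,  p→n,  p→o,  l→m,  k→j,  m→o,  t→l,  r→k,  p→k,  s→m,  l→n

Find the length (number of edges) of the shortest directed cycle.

5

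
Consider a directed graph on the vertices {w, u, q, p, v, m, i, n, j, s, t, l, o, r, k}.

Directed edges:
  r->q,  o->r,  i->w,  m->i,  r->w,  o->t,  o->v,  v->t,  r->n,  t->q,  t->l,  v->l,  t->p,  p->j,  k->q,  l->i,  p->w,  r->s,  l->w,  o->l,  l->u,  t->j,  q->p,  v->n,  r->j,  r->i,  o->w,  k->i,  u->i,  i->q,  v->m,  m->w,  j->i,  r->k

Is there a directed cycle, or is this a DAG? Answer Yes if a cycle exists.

Yes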